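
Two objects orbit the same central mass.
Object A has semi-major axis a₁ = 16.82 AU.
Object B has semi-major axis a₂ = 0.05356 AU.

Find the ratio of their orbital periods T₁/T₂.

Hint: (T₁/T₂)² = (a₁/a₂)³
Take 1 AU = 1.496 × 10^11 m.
a₁ = 16.82 AU = 2.51627 × 10^12 m
a₂ = 0.05356 AU = 8.01258 × 10^9 m
a₁/a₂ = 314.04
T₁/T₂ = (a₁/a₂)^(3/2) = (314.04)^1.5 = 5565.17

Final answer: T₁/T₂ = 5565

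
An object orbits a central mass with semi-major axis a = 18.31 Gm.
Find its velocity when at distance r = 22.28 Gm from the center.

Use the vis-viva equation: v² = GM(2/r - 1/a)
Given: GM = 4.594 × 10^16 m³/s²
a = 18.31 Gm = 1.831 × 10^10 m
r = 22.28 Gm = 2.228 × 10^10 m
GM = 4.594 × 10^16 m³/s²
2/r − 1/a = 8.97666 × 10^-11 − 5.4615 × 10^-11 = 3.51516 × 10^-11 m⁻¹
v² = GM (2/r − 1/a) = 1.61487 × 10^6 m²/s²
v = 1270.77 m/s ≈ 1.271 km/s

Final answer: 1.271 km/s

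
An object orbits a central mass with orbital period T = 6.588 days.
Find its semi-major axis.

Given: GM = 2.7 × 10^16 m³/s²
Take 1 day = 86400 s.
T = 6.588 days = 569203 s
GM = 2.7 × 10^16 m³/s²
Kepler's third law: a³ = GM T² / (4π²)
T² = 3.23992 × 10^11 s²
a³ = (2.7 × 10^16) × (3.23992 × 10^11) / (4π²) = 2.21584 × 10^26 m³
a = (a³)^(1/3) = 6.05127 × 10^8 m ≈ 605.1 Mm

Final answer: 605.1 Mm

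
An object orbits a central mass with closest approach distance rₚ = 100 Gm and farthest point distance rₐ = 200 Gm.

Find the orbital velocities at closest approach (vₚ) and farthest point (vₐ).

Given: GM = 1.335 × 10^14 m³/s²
rₚ = 100 Gm = 1 × 10^11 m
rₐ = 200 Gm = 2 × 10^11 m
GM = 1.335 × 10^14 m³/s²
a = (rₚ + rₐ)/2 = 1.5 × 10^11 m
Vis-viva: v² = GM (2/r − 1/a)
vₚ² = 1.335 × 10^14 × (2 × 10^-11 − 6.66667 × 10^-12) = 1780 m²/s²
vₚ = 42.19 m/s ≈ 42.19 m/s
vₐ² = 1.335 × 10^14 × (1 × 10^-11 − 6.66667 × 10^-12) = 445 m²/s²
vₐ = 21.095 m/s ≈ 21.1 m/s

Final answer: vₚ = 42.19 m/s, vₐ = 21.1 m/s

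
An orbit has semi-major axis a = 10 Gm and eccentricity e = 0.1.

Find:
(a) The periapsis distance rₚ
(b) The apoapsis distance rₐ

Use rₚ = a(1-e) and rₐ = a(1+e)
a = 10 Gm = 1 × 10^10 m
e = 0.1:  1 − e = 0.9,  1 + e = 1.1
(a) rₚ = a(1 − e) = 1 × 10^10 m × 0.9 = 9 × 10^9 m ≈ 9 Gm
(b) rₐ = a(1 + e) = 1 × 10^10 m × 1.1 = 1.1 × 10^10 m ≈ 11 Gm

Final answer:
(a) rₚ = 9 Gm
(b) rₐ = 11 Gm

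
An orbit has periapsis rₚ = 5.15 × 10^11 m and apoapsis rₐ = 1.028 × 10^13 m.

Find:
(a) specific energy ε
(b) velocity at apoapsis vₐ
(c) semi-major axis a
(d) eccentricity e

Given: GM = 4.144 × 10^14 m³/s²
rₚ = 5.15 × 10^11 m
rₐ = 1.028 × 10^13 m
GM = 4.144 × 10^14 m³/s²
a = (rₚ + rₐ)/2 = 5.3975 × 10^12 m
e = (rₐ − rₚ)/(rₐ + rₚ) = (9.765 × 10^12) / (1.0795 × 10^13) = 0.904585
(a) 2a = 1.0795 × 10^13 m;  ε = −GM/(2a) = -38.3881 J/kg ≈ -38.39 J/kg
(b) vₐ² = GM (2/rₐ − 1/a) = 4.144 × 10^14 × (1.94553 × 10^-13 − 1.85271 × 10^-13) = 3.84628 m²/s²;  vₐ = 1.96119 m/s ≈ 1.961 m/s
(c) a = 5.3975 × 10^12 m ≈ 5.397 × 10^12 m
(d) e = 0.904585 ≈ 0.9046

Final answer:
(a) specific energy ε = -38.39 J/kg
(b) velocity at apoapsis vₐ = 1.961 m/s
(c) semi-major axis a = 5.397 × 10^12 m
(d) eccentricity e = 0.9046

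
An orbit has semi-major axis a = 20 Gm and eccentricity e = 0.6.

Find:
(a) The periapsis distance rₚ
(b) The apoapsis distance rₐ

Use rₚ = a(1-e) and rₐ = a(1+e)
a = 20 Gm = 2 × 10^10 m
e = 0.6:  1 − e = 0.4,  1 + e = 1.6
(a) rₚ = a(1 − e) = 2 × 10^10 m × 0.4 = 8 × 10^9 m ≈ 8 Gm
(b) rₐ = a(1 + e) = 2 × 10^10 m × 1.6 = 3.2 × 10^10 m ≈ 32 Gm

Final answer:
(a) rₚ = 8 Gm
(b) rₐ = 32 Gm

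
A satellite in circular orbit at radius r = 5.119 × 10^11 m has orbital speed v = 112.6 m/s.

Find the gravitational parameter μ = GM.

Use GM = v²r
r = 5.119 × 10^11 m
v = 112.6 m/s
v² = 12678.8 m²/s²
GM = v²r = 12678.8 × 5.119 × 10^11 = 6.49026 × 10^15 m³/s²
GM ≈ 6.49 × 10^15 m³/s²

Final answer: GM = 6.49 × 10^15 m³/s²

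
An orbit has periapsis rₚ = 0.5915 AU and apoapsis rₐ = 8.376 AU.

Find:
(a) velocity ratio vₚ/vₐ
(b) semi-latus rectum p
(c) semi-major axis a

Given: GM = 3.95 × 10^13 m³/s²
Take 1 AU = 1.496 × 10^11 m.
rₚ = 0.5915 AU = 8.84884 × 10^10 m
rₐ = 8.376 AU = 1.25305 × 10^12 m
GM = 3.95 × 10^13 m³/s²
a = (rₚ + rₐ)/2 = 6.70769 × 10^11 m
e = (rₐ − rₚ)/(rₐ + rₚ) = (1.16456 × 10^12) / (1.34154 × 10^12) = 0.868079
(a) vₚ/vₐ = rₐ/rₚ (angular momentum) = (1.25305 × 10^12) / (8.84884 × 10^10) = 14.1606 ≈ 14.16
(b) 1 − e² = 0.246439;  p = a(1 − e²) = 6.70769 × 10^11 × 0.246439 = 1.65303 × 10^11 m ≈ 1.105 AU
(c) a = 6.70769 × 10^11 m ≈ 4.484 AU

Final answer:
(a) velocity ratio vₚ/vₐ = 14.16
(b) semi-latus rectum p = 1.105 AU
(c) semi-major axis a = 4.484 AU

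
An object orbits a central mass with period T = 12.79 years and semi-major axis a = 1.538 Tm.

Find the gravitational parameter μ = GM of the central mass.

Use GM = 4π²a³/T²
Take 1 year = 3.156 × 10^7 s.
T = 12.79 years = 4.03652 × 10^8 s
a = 1.538 Tm = 1.538 × 10^12 m
a³ = 3.63805 × 10^36 m³
T² = 1.62935 × 10^17 s²
GM = 4π² × (3.63805 × 10^36) / (1.62935 × 10^17) = 8.81482 × 10^20 m³/s²
GM ≈ 8.815 × 10^20 m³/s²

Final answer: GM = 8.815 × 10^20 m³/s²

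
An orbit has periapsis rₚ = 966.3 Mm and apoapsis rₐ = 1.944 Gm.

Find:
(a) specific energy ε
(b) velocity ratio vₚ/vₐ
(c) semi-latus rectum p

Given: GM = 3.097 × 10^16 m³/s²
rₚ = 966.3 Mm = 9.663 × 10^8 m
rₐ = 1.944 Gm = 1.944 × 10^9 m
GM = 3.097 × 10^16 m³/s²
a = (rₚ + rₐ)/2 = 1.45515 × 10^9 m
e = (rₐ − rₚ)/(rₐ + rₚ) = (9.777 × 10^8) / (2.9103 × 10^9) = 0.335945
(a) 2a = 2.9103 × 10^9 m;  ε = −GM/(2a) = -1.06415 × 10^7 J/kg ≈ -10.64 MJ/kg
(b) vₚ/vₐ = rₐ/rₚ (angular momentum) = (1.944 × 10^9) / (9.663 × 10^8) = 2.0118 ≈ 2.012
(c) 1 − e² = 0.887141;  p = a(1 − e²) = 1.45515 × 10^9 × 0.887141 = 1.29092 × 10^9 m ≈ 1.291 Gm

Final answer:
(a) specific energy ε = -10.64 MJ/kg
(b) velocity ratio vₚ/vₐ = 2.012
(c) semi-latus rectum p = 1.291 Gm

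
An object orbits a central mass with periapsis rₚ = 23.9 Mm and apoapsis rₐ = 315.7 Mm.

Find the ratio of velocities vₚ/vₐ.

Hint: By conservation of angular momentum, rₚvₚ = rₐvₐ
rₚ = 23.9 Mm = 2.39 × 10^7 m
rₐ = 315.7 Mm = 3.157 × 10^8 m
rₚvₚ = rₐvₐ  ⇒  vₚ/vₐ = rₐ/rₚ
vₚ/vₐ = (3.157 × 10^8) / (2.39 × 10^7) = 13.2092

Final answer: vₚ/vₐ = 13.21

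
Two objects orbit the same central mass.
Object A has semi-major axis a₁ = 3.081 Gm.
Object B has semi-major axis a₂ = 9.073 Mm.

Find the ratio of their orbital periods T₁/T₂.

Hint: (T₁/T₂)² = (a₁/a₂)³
a₁ = 3.081 Gm = 3.081 × 10^9 m
a₂ = 9.073 Mm = 9.073 × 10^6 m
a₁/a₂ = 339.579
T₁/T₂ = (a₁/a₂)^(3/2) = (339.579)^1.5 = 6257.65

Final answer: T₁/T₂ = 6258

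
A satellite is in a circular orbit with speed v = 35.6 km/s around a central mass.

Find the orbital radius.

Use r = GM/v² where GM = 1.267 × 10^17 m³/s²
v = 35.6 km/s = 35600 m/s
GM = 1.267 × 10^17 m³/s²
v² = 1.26736 × 10^9 m²/s²
r = GM/v² = (1.267 × 10^17) / (1.26736 × 10^9) = 9.99716 × 10^7 m ≈ 99.97 Mm

Final answer: 99.97 Mm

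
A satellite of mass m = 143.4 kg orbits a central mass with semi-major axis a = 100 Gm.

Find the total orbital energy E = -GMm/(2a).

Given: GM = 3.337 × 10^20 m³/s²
a = 100 Gm = 1 × 10^11 m
GM = 3.337 × 10^20 m³/s²
2a = 2 × 10^11 m
GMm = 3.337 × 10^20 × 143.4 = 4.78526 × 10^22 m³·kg/s²
E = −GMm/(2a) = -2.39263 × 10^11 J ≈ -239.3 GJ

Final answer: -239.3 GJ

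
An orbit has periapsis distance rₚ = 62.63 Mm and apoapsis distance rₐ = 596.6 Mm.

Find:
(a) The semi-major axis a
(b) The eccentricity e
rₚ = 62.63 Mm = 6.263 × 10^7 m
rₐ = 596.6 Mm = 5.966 × 10^8 m
(a) a = (rₚ + rₐ)/2 = 3.29615 × 10^8 m ≈ 329.6 Mm
(b) e = (rₐ − rₚ)/(rₐ + rₚ) = (5.3397 × 10^8) / (6.5923 × 10^8) = 0.80999

Final answer:
(a) a = 329.6 Mm
(b) e = 0.81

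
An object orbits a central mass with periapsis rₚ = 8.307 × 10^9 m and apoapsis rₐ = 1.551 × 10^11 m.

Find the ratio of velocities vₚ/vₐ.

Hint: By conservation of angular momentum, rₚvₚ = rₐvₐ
rₚ = 8.307 × 10^9 m
rₐ = 1.551 × 10^11 m
rₚvₚ = rₐvₐ  ⇒  vₚ/vₐ = rₐ/rₚ
vₚ/vₐ = (1.551 × 10^11) / (8.307 × 10^9) = 18.671

Final answer: vₚ/vₐ = 18.67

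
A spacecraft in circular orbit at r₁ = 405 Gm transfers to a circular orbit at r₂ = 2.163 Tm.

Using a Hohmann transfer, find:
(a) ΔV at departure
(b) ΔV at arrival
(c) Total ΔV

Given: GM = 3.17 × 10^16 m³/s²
r₁ = 405 Gm = 4.05 × 10^11 m
r₂ = 2.163 Tm = 2.163 × 10^12 m
GM = 3.17 × 10^16 m³/s²
Transfer ellipse: a_t = (r₁ + r₂)/2 = 1.284 × 10^12 m
Circular speed at r₁: v₁ = √(GM/r₁) = 279.771 m/s
Transfer speed at r₁ (periapsis): v₁ₜ = √(GM(2/r₁ − 1/a_t)) = 363.118 m/s
(a) ΔV₁ = v₁ₜ − v₁ = 83.3474 m/s ≈ 83.35 m/s
Circular speed at r₂: v₂ = √(GM/r₂) = 121.06 m/s
Transfer speed at r₂ (apoapsis): v₂ₜ = √(GM(2/r₂ − 1/a_t)) = 67.9902 m/s
(b) ΔV₂ = v₂ − v₂ₜ = 53.07 m/s ≈ 53.07 m/s
(c) ΔV_total = ΔV₁ + ΔV₂ = 136.417 m/s ≈ 136.4 m/s

Final answer:
(a) ΔV₁ = 83.35 m/s
(b) ΔV₂ = 53.07 m/s
(c) ΔV_total = 136.4 m/s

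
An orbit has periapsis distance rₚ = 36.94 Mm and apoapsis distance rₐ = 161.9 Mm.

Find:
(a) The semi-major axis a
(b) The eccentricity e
rₚ = 36.94 Mm = 3.694 × 10^7 m
rₐ = 161.9 Mm = 1.619 × 10^8 m
(a) a = (rₚ + rₐ)/2 = 9.942 × 10^7 m ≈ 99.42 Mm
(b) e = (rₐ − rₚ)/(rₐ + rₚ) = (1.2496 × 10^8) / (1.9884 × 10^8) = 0.628445

Final answer:
(a) a = 99.42 Mm
(b) e = 0.6284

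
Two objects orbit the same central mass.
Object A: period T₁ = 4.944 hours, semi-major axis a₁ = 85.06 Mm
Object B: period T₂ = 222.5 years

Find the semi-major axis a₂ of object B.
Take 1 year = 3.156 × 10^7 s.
T₁ = 4.944 hours = 17798.4 s
T₂ = 222.5 years = 7.0221 × 10^9 s
a₁ = 85.06 Mm = 8.506 × 10^7 m
Kepler's third law: (T₂/T₁)² = (a₂/a₁)³  ⇒  a₂ = a₁ (T₂/T₁)^(2/3)
T₂/T₁ = 394535
(T₂/T₁)^(2/3) = 5379.28
a₂ = 8.506 × 10^7 m × 5379.28 = 4.57561 × 10^11 m ≈ 457.6 Gm

Final answer: a₂ = 457.6 Gm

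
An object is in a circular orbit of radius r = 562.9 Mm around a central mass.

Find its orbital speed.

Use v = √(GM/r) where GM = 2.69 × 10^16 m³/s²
r = 562.9 Mm = 5.629 × 10^8 m
GM = 2.69 × 10^16 m³/s²
GM/r = (2.69 × 10^16) / (5.629 × 10^8) = 4.77882 × 10^7 m²/s²
v = √(GM/r) = 6912.9 m/s ≈ 6.913 km/s

Final answer: 6.913 km/s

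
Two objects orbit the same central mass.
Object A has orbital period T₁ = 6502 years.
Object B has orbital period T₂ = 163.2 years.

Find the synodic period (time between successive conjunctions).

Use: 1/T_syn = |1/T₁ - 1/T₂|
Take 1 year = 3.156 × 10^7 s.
T₁ = 6502 years = 2.05203 × 10^11 s
T₂ = 163.2 years = 5.15059 × 10^9 s
1/T₁ = 4.87322 × 10^-12 s⁻¹
1/T₂ = 1.94152 × 10^-10 s⁻¹
|1/T₁ − 1/T₂| = 1.89279 × 10^-10 s⁻¹
T_syn = 1 / |1/T₁ − 1/T₂| = 5.2832 × 10^9 s ≈ 167.4 years

Final answer: T_syn = 167.4 years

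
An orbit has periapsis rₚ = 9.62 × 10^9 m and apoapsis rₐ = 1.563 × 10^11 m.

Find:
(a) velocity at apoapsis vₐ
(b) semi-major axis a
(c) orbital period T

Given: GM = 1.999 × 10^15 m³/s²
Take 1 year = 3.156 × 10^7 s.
rₚ = 9.62 × 10^9 m
rₐ = 1.563 × 10^11 m
GM = 1.999 × 10^15 m³/s²
a = (rₚ + rₐ)/2 = 8.296 × 10^10 m
e = (rₐ − rₚ)/(rₐ + rₚ) = (1.4668 × 10^11) / (1.6592 × 10^11) = 0.884041
(a) vₐ² = GM (2/rₐ − 1/a) = 1.999 × 10^15 × (1.27959 × 10^-11 − 1.2054 × 10^-11) = 1483.06 m²/s²;  vₐ = 38.5106 m/s ≈ 38.51 m/s
(b) a = 8.296 × 10^10 m ≈ 8.296 × 10^10 m
(c) a³ = 5.70961 × 10^32 m³;  T = 2π √(a³/GM) = 2π × 5.34437 × 10^8 s = 3.35797 × 10^9 s ≈ 106.4 years

Final answer:
(a) velocity at apoapsis vₐ = 38.51 m/s
(b) semi-major axis a = 8.296 × 10^10 m
(c) orbital period T = 106.4 years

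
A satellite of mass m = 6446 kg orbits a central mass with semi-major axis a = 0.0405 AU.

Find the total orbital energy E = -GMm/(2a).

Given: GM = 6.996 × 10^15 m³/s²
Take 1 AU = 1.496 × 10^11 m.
a = 0.0405 AU = 6.0588 × 10^9 m
GM = 6.996 × 10^15 m³/s²
2a = 1.21176 × 10^10 m
GMm = 6.996 × 10^15 × 6446 = 4.50962 × 10^19 m³·kg/s²
E = −GMm/(2a) = -3.72155 × 10^9 J ≈ -3.722 GJ

Final answer: -3.722 GJ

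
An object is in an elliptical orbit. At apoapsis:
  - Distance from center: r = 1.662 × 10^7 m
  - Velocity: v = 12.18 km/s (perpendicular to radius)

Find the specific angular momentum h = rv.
r = 1.662 × 10^7 m
v = 12.18 km/s = 12180 m/s
h = rv = 1.662 × 10^7 × 12180 = 2.02432 × 10^11 m²/s ≈ 2.024 × 10^11 m²/s

Final answer: h = 2.024 × 10^11 m²/s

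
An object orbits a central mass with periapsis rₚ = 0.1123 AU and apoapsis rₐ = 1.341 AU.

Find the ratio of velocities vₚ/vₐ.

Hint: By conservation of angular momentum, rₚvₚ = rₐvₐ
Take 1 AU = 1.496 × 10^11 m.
rₚ = 0.1123 AU = 1.68001 × 10^10 m
rₐ = 1.341 AU = 2.00614 × 10^11 m
rₚvₚ = rₐvₐ  ⇒  vₚ/vₐ = rₐ/rₚ
vₚ/vₐ = (2.00614 × 10^11) / (1.68001 × 10^10) = 11.9412

Final answer: vₚ/vₐ = 11.94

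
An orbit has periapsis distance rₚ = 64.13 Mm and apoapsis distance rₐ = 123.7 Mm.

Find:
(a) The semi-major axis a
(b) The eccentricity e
rₚ = 64.13 Mm = 6.413 × 10^7 m
rₐ = 123.7 Mm = 1.237 × 10^8 m
(a) a = (rₚ + rₐ)/2 = 9.3915 × 10^7 m ≈ 93.92 Mm
(b) e = (rₐ − rₚ)/(rₐ + rₚ) = (5.957 × 10^7) / (1.8783 × 10^8) = 0.317148

Final answer:
(a) a = 93.92 Mm
(b) e = 0.3171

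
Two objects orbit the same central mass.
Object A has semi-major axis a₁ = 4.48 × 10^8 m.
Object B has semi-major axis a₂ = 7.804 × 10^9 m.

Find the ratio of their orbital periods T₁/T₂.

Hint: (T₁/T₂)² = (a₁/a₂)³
a₁ = 4.48 × 10^8 m
a₂ = 7.804 × 10^9 m
a₁/a₂ = 0.0574065
T₁/T₂ = (a₁/a₂)^(3/2) = (0.0574065)^1.5 = 0.0137544

Final answer: T₁/T₂ = 0.01375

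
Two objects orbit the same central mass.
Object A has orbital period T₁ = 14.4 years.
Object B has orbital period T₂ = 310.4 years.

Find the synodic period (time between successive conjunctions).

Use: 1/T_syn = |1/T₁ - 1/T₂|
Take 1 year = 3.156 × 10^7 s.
T₁ = 14.4 years = 4.54464 × 10^8 s
T₂ = 310.4 years = 9.79622 × 10^9 s
1/T₁ = 2.20039 × 10^-9 s⁻¹
1/T₂ = 1.0208 × 10^-10 s⁻¹
|1/T₁ − 1/T₂| = 2.09831 × 10^-9 s⁻¹
T_syn = 1 / |1/T₁ − 1/T₂| = 4.76573 × 10^8 s ≈ 15.1 years

Final answer: T_syn = 15.1 years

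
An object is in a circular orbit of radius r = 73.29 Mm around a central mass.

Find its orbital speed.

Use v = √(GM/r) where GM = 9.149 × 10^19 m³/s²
r = 73.29 Mm = 7.329 × 10^7 m
GM = 9.149 × 10^19 m³/s²
GM/r = (9.149 × 10^19) / (7.329 × 10^7) = 1.24833 × 10^12 m²/s²
v = √(GM/r) = 1.11729 × 10^6 m/s ≈ 1117 km/s

Final answer: 1117 km/s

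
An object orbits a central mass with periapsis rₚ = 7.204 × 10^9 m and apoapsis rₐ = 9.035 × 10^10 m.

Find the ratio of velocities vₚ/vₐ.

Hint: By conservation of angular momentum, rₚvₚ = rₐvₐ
rₚ = 7.204 × 10^9 m
rₐ = 9.035 × 10^10 m
rₚvₚ = rₐvₐ  ⇒  vₚ/vₐ = rₐ/rₚ
vₚ/vₐ = (9.035 × 10^10) / (7.204 × 10^9) = 12.5416

Final answer: vₚ/vₐ = 12.54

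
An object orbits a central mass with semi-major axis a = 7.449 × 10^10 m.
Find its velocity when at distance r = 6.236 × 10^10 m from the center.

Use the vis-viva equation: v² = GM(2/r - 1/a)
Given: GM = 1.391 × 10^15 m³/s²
a = 7.449 × 10^10 m
r = 6.236 × 10^10 m
GM = 1.391 × 10^15 m³/s²
2/r − 1/a = 3.20718 × 10^-11 − 1.34246 × 10^-11 = 1.86472 × 10^-11 m⁻¹
v² = GM (2/r − 1/a) = 25938.3 m²/s²
v = 161.054 m/s ≈ 161.1 m/s

Final answer: 161.1 m/s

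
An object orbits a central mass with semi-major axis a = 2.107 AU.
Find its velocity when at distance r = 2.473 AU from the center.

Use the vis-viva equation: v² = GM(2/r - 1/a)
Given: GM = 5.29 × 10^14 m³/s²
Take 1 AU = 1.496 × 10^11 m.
a = 2.107 AU = 3.15207 × 10^11 m
r = 2.473 AU = 3.69961 × 10^11 m
GM = 5.29 × 10^14 m³/s²
2/r − 1/a = 5.40598 × 10^-12 − 3.17252 × 10^-12 = 2.23346 × 10^-12 m⁻¹
v² = GM (2/r − 1/a) = 1181.5 m²/s²
v = 34.373 m/s ≈ 34.37 m/s

Final answer: 34.37 m/s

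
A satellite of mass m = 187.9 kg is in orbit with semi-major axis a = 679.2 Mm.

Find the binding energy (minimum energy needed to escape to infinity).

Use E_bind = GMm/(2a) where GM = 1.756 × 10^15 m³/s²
a = 679.2 Mm = 6.792 × 10^8 m
GM = 1.756 × 10^15 m³/s²
m = 187.9 kg
GMm = 1.756 × 10^15 × 187.9 = 3.29952 × 10^17 m³·kg/s²
2a = 1.3584 × 10^9 m
E_bind = GMm/(2a) = 2.42898 × 10^8 J ≈ 242.9 MJ

Final answer: 242.9 MJ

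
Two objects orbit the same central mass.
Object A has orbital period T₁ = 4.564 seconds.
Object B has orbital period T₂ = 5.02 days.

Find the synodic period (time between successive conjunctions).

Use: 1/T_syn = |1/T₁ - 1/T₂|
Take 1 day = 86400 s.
T₁ = 4.564 seconds
T₂ = 5.02 days = 433728 s
1/T₁ = 0.219106 s⁻¹
1/T₂ = 2.30559 × 10^-6 s⁻¹
|1/T₁ − 1/T₂| = 0.219104 s⁻¹
T_syn = 1 / |1/T₁ − 1/T₂| = 4.56405 s ≈ 4.564 seconds

Final answer: T_syn = 4.564 seconds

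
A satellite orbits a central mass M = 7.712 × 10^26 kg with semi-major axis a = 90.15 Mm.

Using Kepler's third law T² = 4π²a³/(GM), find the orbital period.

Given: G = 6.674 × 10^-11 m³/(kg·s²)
M = 7.712 × 10^26 kg
GM = G × M = 6.674 × 10^-11 × 7.712 × 10^26 = 5.14699 × 10^16 m³/s²
a = 90.15 Mm = 9.015 × 10^7 m
a³ = 7.32651 × 10^23 m³
T = 2π √(a³/GM) = 2π √((7.32651 × 10^23) / (5.14699 × 10^16)) = 2π × 3772.87 s
T = 23705.6 s ≈ 6.585 hours

Final answer: 6.585 hours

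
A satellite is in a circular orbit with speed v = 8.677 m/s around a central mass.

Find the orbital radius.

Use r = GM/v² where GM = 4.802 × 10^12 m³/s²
v = 8.677 m/s
GM = 4.802 × 10^12 m³/s²
v² = 75.2903 m²/s²
r = GM/v² = (4.802 × 10^12) / 75.2903 = 6.37798 × 10^10 m ≈ 63.78 Gm

Final answer: 63.78 Gm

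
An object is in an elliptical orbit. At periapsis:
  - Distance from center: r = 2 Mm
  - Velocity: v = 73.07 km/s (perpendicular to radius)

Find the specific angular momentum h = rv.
r = 2 Mm = 2 × 10^6 m
v = 73.07 km/s = 73070 m/s
h = rv = 2 × 10^6 × 73070 = 1.4614 × 10^11 m²/s ≈ 1.461 × 10^11 m²/s

Final answer: h = 1.461 × 10^11 m²/s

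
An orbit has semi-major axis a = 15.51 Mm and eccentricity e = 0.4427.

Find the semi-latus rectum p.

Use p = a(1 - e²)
a = 15.51 Mm = 1.551 × 10^7 m
e = 0.4427,  e² = 0.195983,  1 − e² = 0.804017
p = a(1 − e²) = 1.551 × 10^7 m × 0.804017 = 1.24703 × 10^7 m ≈ 12.47 Mm

Final answer: p = 12.47 Mm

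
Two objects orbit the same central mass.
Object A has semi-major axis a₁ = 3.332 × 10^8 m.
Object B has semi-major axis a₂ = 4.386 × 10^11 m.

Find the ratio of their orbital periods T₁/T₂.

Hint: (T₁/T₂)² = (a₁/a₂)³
a₁ = 3.332 × 10^8 m
a₂ = 4.386 × 10^11 m
a₁/a₂ = 0.00075969
T₁/T₂ = (a₁/a₂)^(3/2) = (0.00075969)^1.5 = 2.09389 × 10^-5

Final answer: T₁/T₂ = 2.094 × 10^-5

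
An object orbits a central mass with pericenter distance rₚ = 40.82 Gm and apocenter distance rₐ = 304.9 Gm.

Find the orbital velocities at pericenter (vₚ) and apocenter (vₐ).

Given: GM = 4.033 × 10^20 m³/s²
rₚ = 40.82 Gm = 4.082 × 10^10 m
rₐ = 304.9 Gm = 3.049 × 10^11 m
GM = 4.033 × 10^20 m³/s²
a = (rₚ + rₐ)/2 = 1.7286 × 10^11 m
Vis-viva: v² = GM (2/r − 1/a)
vₚ² = 4.033 × 10^20 × (4.89956 × 10^-11 − 5.78503 × 10^-12) = 1.74268 × 10^10 m²/s²
vₚ = 132011 m/s ≈ 132 km/s
vₐ² = 4.033 × 10^20 × (6.55953 × 10^-12 − 5.78503 × 10^-12) = 3.12356 × 10^8 m²/s²
vₐ = 17673.6 m/s ≈ 17.67 km/s

Final answer: vₚ = 132 km/s, vₐ = 17.67 km/s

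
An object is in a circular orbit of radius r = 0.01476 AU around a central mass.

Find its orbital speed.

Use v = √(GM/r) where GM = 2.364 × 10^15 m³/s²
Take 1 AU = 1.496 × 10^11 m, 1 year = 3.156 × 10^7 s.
r = 0.01476 AU = 2.2081 × 10^9 m
GM = 2.364 × 10^15 m³/s²
GM/r = (2.364 × 10^15) / (2.2081 × 10^9) = 1.07061 × 10^6 m²/s²
v = √(GM/r) = 1034.7 m/s ≈ 0.2183 AU/year

Final answer: 0.2183 AU/year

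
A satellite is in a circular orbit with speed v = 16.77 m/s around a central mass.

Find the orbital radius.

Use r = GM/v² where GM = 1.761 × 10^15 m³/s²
v = 16.77 m/s
GM = 1.761 × 10^15 m³/s²
v² = 281.233 m²/s²
r = GM/v² = (1.761 × 10^15) / 281.233 = 6.26171 × 10^12 m ≈ 6.262 Tm

Final answer: 6.262 Tm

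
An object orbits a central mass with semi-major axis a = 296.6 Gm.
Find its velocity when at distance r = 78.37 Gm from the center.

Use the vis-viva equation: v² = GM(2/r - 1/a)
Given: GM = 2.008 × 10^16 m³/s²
a = 296.6 Gm = 2.966 × 10^11 m
r = 78.37 Gm = 7.837 × 10^10 m
GM = 2.008 × 10^16 m³/s²
2/r − 1/a = 2.552 × 10^-11 − 3.37154 × 10^-12 = 2.21484 × 10^-11 m⁻¹
v² = GM (2/r − 1/a) = 444740 m²/s²
v = 666.889 m/s ≈ 666.9 m/s

Final answer: 666.9 m/s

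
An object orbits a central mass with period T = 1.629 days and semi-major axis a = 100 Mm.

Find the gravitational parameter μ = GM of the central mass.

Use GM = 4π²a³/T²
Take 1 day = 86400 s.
T = 1.629 days = 140746 s
a = 100 Mm = 1 × 10^8 m
a³ = 1 × 10^24 m³
T² = 1.98093 × 10^10 s²
GM = 4π² × (1 × 10^24) / (1.98093 × 10^10) = 1.99292 × 10^15 m³/s²
GM ≈ 1.993 × 10^15 m³/s²

Final answer: GM = 1.993 × 10^15 m³/s²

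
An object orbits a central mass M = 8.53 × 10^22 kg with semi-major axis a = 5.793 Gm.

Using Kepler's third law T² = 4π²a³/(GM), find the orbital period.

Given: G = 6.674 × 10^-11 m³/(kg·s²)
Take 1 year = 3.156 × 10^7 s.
M = 8.53 × 10^22 kg
GM = G × M = 6.674 × 10^-11 × 8.53 × 10^22 = 5.69292 × 10^12 m³/s²
a = 5.793 Gm = 5.793 × 10^9 m
a³ = 1.94406 × 10^29 m³
T = 2π √(a³/GM) = 2π √((1.94406 × 10^29) / (5.69292 × 10^12)) = 2π × 1.84794 × 10^8 s
T = 1.16109 × 10^9 s ≈ 36.79 years

Final answer: 36.79 years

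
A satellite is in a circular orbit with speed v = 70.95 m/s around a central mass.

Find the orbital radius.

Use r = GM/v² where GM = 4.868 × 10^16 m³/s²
v = 70.95 m/s
GM = 4.868 × 10^16 m³/s²
v² = 5033.9 m²/s²
r = GM/v² = (4.868 × 10^16) / 5033.9 = 9.67043 × 10^12 m ≈ 9.67 Tm

Final answer: 9.67 Tm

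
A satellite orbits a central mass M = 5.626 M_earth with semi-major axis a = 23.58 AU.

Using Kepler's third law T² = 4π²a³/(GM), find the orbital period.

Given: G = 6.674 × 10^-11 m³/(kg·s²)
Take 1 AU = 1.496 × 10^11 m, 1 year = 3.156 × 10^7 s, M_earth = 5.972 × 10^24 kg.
M = 5.626 M_earth = 3.35985 × 10^25 kg
GM = G × M = 6.674 × 10^-11 × 3.35985 × 10^25 = 2.24236 × 10^15 m³/s²
a = 23.58 AU = 3.52757 × 10^12 m
a³ = 4.38961 × 10^37 m³
T = 2π √(a³/GM) = 2π √((4.38961 × 10^37) / (2.24236 × 10^15)) = 2π × 1.39914 × 10^11 s
T = 8.79104 × 10^11 s ≈ 2.785 × 10^4 years

Final answer: 2.785 × 10^4 years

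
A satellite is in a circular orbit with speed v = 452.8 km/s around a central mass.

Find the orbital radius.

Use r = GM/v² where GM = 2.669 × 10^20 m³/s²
v = 452.8 km/s = 452800 m/s
GM = 2.669 × 10^20 m³/s²
v² = 2.05028 × 10^11 m²/s²
r = GM/v² = (2.669 × 10^20) / (2.05028 × 10^11) = 1.30177 × 10^9 m ≈ 1.302 Gm

Final answer: 1.302 Gm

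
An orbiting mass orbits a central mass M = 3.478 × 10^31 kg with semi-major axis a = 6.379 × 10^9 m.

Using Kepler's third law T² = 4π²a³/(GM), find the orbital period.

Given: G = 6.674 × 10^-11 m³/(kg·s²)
M = 3.478 × 10^31 kg
GM = G × M = 6.674 × 10^-11 × 3.478 × 10^31 = 2.32122 × 10^21 m³/s²
a = 6.379 × 10^9 m
a³ = 2.59572 × 10^29 m³
T = 2π √(a³/GM) = 2π √((2.59572 × 10^29) / (2.32122 × 10^21)) = 2π × 10574.8 s
T = 66443.3 s ≈ 18.46 hours

Final answer: 18.46 hours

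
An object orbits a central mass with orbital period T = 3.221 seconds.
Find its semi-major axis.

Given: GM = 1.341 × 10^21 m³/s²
T = 3.221 seconds
GM = 1.341 × 10^21 m³/s²
Kepler's third law: a³ = GM T² / (4π²)
T² = 10.3748 s²
a³ = (1.341 × 10^21) × 10.3748 / (4π²) = 3.52412 × 10^20 m³
a = (a³)^(1/3) = 7.06345 × 10^6 m ≈ 7.063 Mm

Final answer: 7.063 Mm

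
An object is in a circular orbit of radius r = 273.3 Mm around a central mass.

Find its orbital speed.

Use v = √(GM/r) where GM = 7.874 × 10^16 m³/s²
r = 273.3 Mm = 2.733 × 10^8 m
GM = 7.874 × 10^16 m³/s²
GM/r = (7.874 × 10^16) / (2.733 × 10^8) = 2.88108 × 10^8 m²/s²
v = √(GM/r) = 16973.8 m/s ≈ 16.97 km/s

Final answer: 16.97 km/s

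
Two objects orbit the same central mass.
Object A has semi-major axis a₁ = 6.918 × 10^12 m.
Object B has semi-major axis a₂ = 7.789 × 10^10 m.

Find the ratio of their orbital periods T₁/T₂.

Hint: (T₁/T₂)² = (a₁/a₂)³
a₁ = 6.918 × 10^12 m
a₂ = 7.789 × 10^10 m
a₁/a₂ = 88.8176
T₁/T₂ = (a₁/a₂)^(3/2) = (88.8176)^1.5 = 837.044

Final answer: T₁/T₂ = 837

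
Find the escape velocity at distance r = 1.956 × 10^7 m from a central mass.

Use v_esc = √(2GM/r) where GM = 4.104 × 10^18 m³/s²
r = 1.956 × 10^7 m
GM = 4.104 × 10^18 m³/s²
2GM/r = 2 × (4.104 × 10^18) / (1.956 × 10^7) = 4.19632 × 10^11 m²/s²
v_esc = √(2GM/r) = 647790 m/s ≈ 647.8 km/s

Final answer: 647.8 km/s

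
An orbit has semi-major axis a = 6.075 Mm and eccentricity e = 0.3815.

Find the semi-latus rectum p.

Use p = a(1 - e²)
a = 6.075 Mm = 6.075 × 10^6 m
e = 0.3815,  e² = 0.145542,  1 − e² = 0.854458
p = a(1 − e²) = 6.075 × 10^6 m × 0.854458 = 5.19083 × 10^6 m ≈ 5.191 Mm

Final answer: p = 5.191 Mm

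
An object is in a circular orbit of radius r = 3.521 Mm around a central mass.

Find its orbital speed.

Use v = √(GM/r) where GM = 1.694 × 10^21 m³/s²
r = 3.521 Mm = 3.521 × 10^6 m
GM = 1.694 × 10^21 m³/s²
GM/r = (1.694 × 10^21) / (3.521 × 10^6) = 4.81113 × 10^14 m²/s²
v = √(GM/r) = 2.19343 × 10^7 m/s ≈ 2.193 × 10^4 km/s

Final answer: 2.193 × 10^4 km/s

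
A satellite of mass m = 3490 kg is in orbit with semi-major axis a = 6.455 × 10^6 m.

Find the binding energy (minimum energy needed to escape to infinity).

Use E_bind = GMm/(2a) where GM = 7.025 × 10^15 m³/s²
a = 6.455 × 10^6 m
GM = 7.025 × 10^15 m³/s²
m = 3490 kg
GMm = 7.025 × 10^15 × 3490 = 2.45172 × 10^19 m³·kg/s²
2a = 1.291 × 10^7 m
E_bind = GMm/(2a) = 1.89909 × 10^12 J ≈ 1.899 TJ

Final answer: 1.899 TJ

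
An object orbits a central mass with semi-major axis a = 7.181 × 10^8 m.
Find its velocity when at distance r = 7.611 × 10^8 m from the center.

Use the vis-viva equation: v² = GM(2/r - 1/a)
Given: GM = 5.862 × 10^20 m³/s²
a = 7.181 × 10^8 m
r = 7.611 × 10^8 m
GM = 5.862 × 10^20 m³/s²
2/r − 1/a = 2.62778 × 10^-9 − 1.39256 × 10^-9 = 1.23521 × 10^-9 m⁻¹
v² = GM (2/r − 1/a) = 7.24081 × 10^11 m²/s²
v = 850930 m/s ≈ 850.9 km/s

Final answer: 850.9 km/s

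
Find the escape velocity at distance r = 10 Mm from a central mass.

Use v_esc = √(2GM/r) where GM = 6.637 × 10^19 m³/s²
r = 10 Mm = 1 × 10^7 m
GM = 6.637 × 10^19 m³/s²
2GM/r = 2 × (6.637 × 10^19) / (1 × 10^7) = 1.3274 × 10^13 m²/s²
v_esc = √(2GM/r) = 3.64335 × 10^6 m/s ≈ 3643 km/s

Final answer: 3643 km/s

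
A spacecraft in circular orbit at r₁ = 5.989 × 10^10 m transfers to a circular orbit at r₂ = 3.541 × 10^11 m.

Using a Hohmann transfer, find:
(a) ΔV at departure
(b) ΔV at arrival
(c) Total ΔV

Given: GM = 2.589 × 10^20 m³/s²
r₁ = 5.989 × 10^10 m
r₂ = 3.541 × 10^11 m
GM = 2.589 × 10^20 m³/s²
Transfer ellipse: a_t = (r₁ + r₂)/2 = 2.06995 × 10^11 m
Circular speed at r₁: v₁ = √(GM/r₁) = 65749 m/s
Transfer speed at r₁ (periapsis): v₁ₜ = √(GM(2/r₁ − 1/a_t)) = 85994.7 m/s
(a) ΔV₁ = v₁ₜ − v₁ = 20245.8 m/s ≈ 20.25 km/s
Circular speed at r₂: v₂ = √(GM/r₂) = 27039.8 m/s
Transfer speed at r₂ (apoapsis): v₂ₜ = √(GM(2/r₂ − 1/a_t)) = 14544.6 m/s
(b) ΔV₂ = v₂ − v₂ₜ = 12495.2 m/s ≈ 12.5 km/s
(c) ΔV_total = ΔV₁ + ΔV₂ = 32741 m/s ≈ 32.74 km/s

Final answer:
(a) ΔV₁ = 20.25 km/s
(b) ΔV₂ = 12.5 km/s
(c) ΔV_total = 32.74 km/s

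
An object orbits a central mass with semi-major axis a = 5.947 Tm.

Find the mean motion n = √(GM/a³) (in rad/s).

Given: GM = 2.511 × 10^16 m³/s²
a = 5.947 Tm = 5.947 × 10^12 m
GM = 2.511 × 10^16 m³/s²
a³ = 2.10326 × 10^38 m³
GM/a³ = (2.511 × 10^16) / (2.10326 × 10^38) = 1.19386 × 10^-22 s⁻²
n = √(GM/a³) = 1.09264 × 10^-11 rad/s ≈ 1.093 × 10^-11 rad/s

Final answer: n = 1.093 × 10^-11 rad/s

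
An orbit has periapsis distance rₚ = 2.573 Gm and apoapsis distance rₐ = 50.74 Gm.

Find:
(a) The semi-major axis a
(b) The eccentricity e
rₚ = 2.573 Gm = 2.573 × 10^9 m
rₐ = 50.74 Gm = 5.074 × 10^10 m
(a) a = (rₚ + rₐ)/2 = 2.66565 × 10^10 m ≈ 26.66 Gm
(b) e = (rₐ − rₚ)/(rₐ + rₚ) = (4.8167 × 10^10) / (5.3313 × 10^10) = 0.903476

Final answer:
(a) a = 26.66 Gm
(b) e = 0.9035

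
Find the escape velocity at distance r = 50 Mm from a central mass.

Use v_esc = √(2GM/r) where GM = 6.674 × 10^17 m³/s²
r = 50 Mm = 5 × 10^7 m
GM = 6.674 × 10^17 m³/s²
2GM/r = 2 × (6.674 × 10^17) / (5 × 10^7) = 2.6696 × 10^10 m²/s²
v_esc = √(2GM/r) = 163389 m/s ≈ 163.4 km/s

Final answer: 163.4 km/s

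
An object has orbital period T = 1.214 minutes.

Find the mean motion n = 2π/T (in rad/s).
T = 1.214 minutes = 72.84 s
n = 2π / 72.84 s = 0.0862601 rad/s ≈ 0.08626 rad/s

Final answer: n = 0.08626 rad/s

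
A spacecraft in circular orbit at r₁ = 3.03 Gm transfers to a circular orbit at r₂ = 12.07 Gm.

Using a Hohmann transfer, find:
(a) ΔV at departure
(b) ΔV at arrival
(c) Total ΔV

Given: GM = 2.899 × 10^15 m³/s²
r₁ = 3.03 Gm = 3.03 × 10^9 m
r₂ = 12.07 Gm = 1.207 × 10^10 m
GM = 2.899 × 10^15 m³/s²
Transfer ellipse: a_t = (r₁ + r₂)/2 = 7.55 × 10^9 m
Circular speed at r₁: v₁ = √(GM/r₁) = 978.144 m/s
Transfer speed at r₁ (periapsis): v₁ₜ = √(GM(2/r₁ − 1/a_t)) = 1236.75 m/s
(a) ΔV₁ = v₁ₜ − v₁ = 258.609 m/s ≈ 258.6 m/s
Circular speed at r₂: v₂ = √(GM/r₂) = 490.084 m/s
Transfer speed at r₂ (apoapsis): v₂ₜ = √(GM(2/r₂ − 1/a_t)) = 310.469 m/s
(b) ΔV₂ = v₂ − v₂ₜ = 179.615 m/s ≈ 179.6 m/s
(c) ΔV_total = ΔV₁ + ΔV₂ = 438.224 m/s ≈ 438.2 m/s

Final answer:
(a) ΔV₁ = 258.6 m/s
(b) ΔV₂ = 179.6 m/s
(c) ΔV_total = 438.2 m/s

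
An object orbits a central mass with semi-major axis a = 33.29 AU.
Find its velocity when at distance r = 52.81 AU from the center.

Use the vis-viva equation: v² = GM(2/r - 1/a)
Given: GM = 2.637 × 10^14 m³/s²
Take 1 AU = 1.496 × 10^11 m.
a = 33.29 AU = 4.98018 × 10^12 m
r = 52.81 AU = 7.90038 × 10^12 m
GM = 2.637 × 10^14 m³/s²
2/r − 1/a = 2.53153 × 10^-13 − 2.00796 × 10^-13 = 5.23567 × 10^-14 m⁻¹
v² = GM (2/r − 1/a) = 13.8065 m²/s²
v = 3.71571 m/s ≈ 3.716 m/s

Final answer: 3.716 m/s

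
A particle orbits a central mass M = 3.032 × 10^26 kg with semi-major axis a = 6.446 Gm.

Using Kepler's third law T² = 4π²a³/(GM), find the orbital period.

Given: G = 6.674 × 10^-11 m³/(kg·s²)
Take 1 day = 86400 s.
M = 3.032 × 10^26 kg
GM = G × M = 6.674 × 10^-11 × 3.032 × 10^26 = 2.02356 × 10^16 m³/s²
a = 6.446 Gm = 6.446 × 10^9 m
a³ = 2.67837 × 10^29 m³
T = 2π √(a³/GM) = 2π √((2.67837 × 10^29) / (2.02356 × 10^16)) = 2π × 3.63813 × 10^6 s
T = 2.2859 × 10^7 s ≈ 264.6 days

Final answer: 264.6 days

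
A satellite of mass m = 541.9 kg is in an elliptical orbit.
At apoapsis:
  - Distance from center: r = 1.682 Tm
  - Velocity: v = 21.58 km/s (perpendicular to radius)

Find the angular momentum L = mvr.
r = 1.682 Tm = 1.682 × 10^12 m
v = 21.58 km/s = 21580 m/s
vr = 21580 × 1.682 × 10^12 = 3.62976 × 10^16 m²/s
L = m × vr = 541.9 × 3.62976 × 10^16 = 1.96696 × 10^19 kg·m²/s ≈ 1.967 × 10^19 kg·m²/s

Final answer: L = 1.967 × 10^19 kg·m²/s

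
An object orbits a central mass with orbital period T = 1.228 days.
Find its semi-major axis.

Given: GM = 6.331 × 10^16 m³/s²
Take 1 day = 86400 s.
T = 1.228 days = 106099 s
GM = 6.331 × 10^16 m³/s²
Kepler's third law: a³ = GM T² / (4π²)
T² = 1.1257 × 10^10 s²
a³ = (6.331 × 10^16) × (1.1257 × 10^10) / (4π²) = 1.80525 × 10^25 m³
a = (a³)^(1/3) = 2.62329 × 10^8 m ≈ 262.3 Mm

Final answer: 262.3 Mm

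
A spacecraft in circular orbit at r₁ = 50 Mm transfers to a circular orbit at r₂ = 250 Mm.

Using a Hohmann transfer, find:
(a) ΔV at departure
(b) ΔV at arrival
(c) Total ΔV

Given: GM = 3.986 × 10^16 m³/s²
r₁ = 50 Mm = 5 × 10^7 m
r₂ = 250 Mm = 2.5 × 10^8 m
GM = 3.986 × 10^16 m³/s²
Transfer ellipse: a_t = (r₁ + r₂)/2 = 1.5 × 10^8 m
Circular speed at r₁: v₁ = √(GM/r₁) = 28234.7 m/s
Transfer speed at r₁ (periapsis): v₁ₜ = √(GM(2/r₁ − 1/a_t)) = 36450.9 m/s
(a) ΔV₁ = v₁ₜ − v₁ = 8216.15 m/s ≈ 8.216 km/s
Circular speed at r₂: v₂ = √(GM/r₂) = 12627 m/s
Transfer speed at r₂ (apoapsis): v₂ₜ = √(GM(2/r₂ − 1/a_t)) = 7290.18 m/s
(b) ΔV₂ = v₂ − v₂ₜ = 5336.78 m/s ≈ 5.337 km/s
(c) ΔV_total = ΔV₁ + ΔV₂ = 13552.9 m/s ≈ 13.55 km/s

Final answer:
(a) ΔV₁ = 8.216 km/s
(b) ΔV₂ = 5.337 km/s
(c) ΔV_total = 13.55 km/s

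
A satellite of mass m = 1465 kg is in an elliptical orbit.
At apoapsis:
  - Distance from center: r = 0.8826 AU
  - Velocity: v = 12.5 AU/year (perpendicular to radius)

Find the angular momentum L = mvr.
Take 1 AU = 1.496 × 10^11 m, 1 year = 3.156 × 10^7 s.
r = 0.8826 AU = 1.32037 × 10^11 m
v = 12.5 AU/year = 59252.2 m/s
vr = 59252.2 × 1.32037 × 10^11 = 7.82348 × 10^15 m²/s
L = m × vr = 1465 × 7.82348 × 10^15 = 1.14614 × 10^19 kg·m²/s ≈ 1.146 × 10^19 kg·m²/s

Final answer: L = 1.146 × 10^19 kg·m²/s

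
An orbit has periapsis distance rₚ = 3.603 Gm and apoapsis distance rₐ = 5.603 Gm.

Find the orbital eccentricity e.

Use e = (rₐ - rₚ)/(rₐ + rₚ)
rₚ = 3.603 Gm = 3.603 × 10^9 m
rₐ = 5.603 Gm = 5.603 × 10^9 m
rₐ − rₚ = 2 × 10^9 m
rₐ + rₚ = 9.206 × 10^9 m
e = (rₐ − rₚ)/(rₐ + rₚ) = 0.21725

Final answer: e = 0.2172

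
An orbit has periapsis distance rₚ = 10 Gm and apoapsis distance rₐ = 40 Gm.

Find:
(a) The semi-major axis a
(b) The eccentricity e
rₚ = 10 Gm = 1 × 10^10 m
rₐ = 40 Gm = 4 × 10^10 m
(a) a = (rₚ + rₐ)/2 = 2.5 × 10^10 m ≈ 25 Gm
(b) e = (rₐ − rₚ)/(rₐ + rₚ) = (3 × 10^10) / (5 × 10^10) = 0.6

Final answer:
(a) a = 25 Gm
(b) e = 0.6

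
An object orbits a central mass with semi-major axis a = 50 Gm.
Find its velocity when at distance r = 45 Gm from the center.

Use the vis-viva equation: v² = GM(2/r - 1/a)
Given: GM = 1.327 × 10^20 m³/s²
a = 50 Gm = 5 × 10^10 m
r = 45 Gm = 4.5 × 10^10 m
GM = 1.327 × 10^20 m³/s²
2/r − 1/a = 4.44444 × 10^-11 − 2 × 10^-11 = 2.44444 × 10^-11 m⁻¹
v² = GM (2/r − 1/a) = 3.24378 × 10^9 m²/s²
v = 56954.2 m/s ≈ 56.95 km/s

Final answer: 56.95 km/s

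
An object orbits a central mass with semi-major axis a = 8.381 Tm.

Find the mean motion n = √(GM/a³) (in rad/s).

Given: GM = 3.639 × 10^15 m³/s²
a = 8.381 Tm = 8.381 × 10^12 m
GM = 3.639 × 10^15 m³/s²
a³ = 5.88691 × 10^38 m³
GM/a³ = (3.639 × 10^15) / (5.88691 × 10^38) = 6.18151 × 10^-24 s⁻²
n = √(GM/a³) = 2.48626 × 10^-12 rad/s ≈ 2.486 × 10^-12 rad/s

Final answer: n = 2.486 × 10^-12 rad/s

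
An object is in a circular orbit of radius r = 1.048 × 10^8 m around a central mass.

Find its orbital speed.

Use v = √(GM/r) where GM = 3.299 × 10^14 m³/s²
r = 1.048 × 10^8 m
GM = 3.299 × 10^14 m³/s²
GM/r = (3.299 × 10^14) / (1.048 × 10^8) = 3.1479 × 10^6 m²/s²
v = √(GM/r) = 1774.23 m/s ≈ 1.774 km/s

Final answer: 1.774 km/s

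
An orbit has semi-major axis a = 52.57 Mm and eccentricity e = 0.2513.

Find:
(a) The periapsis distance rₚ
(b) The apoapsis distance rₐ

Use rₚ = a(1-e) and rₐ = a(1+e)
a = 52.57 Mm = 5.257 × 10^7 m
e = 0.2513:  1 − e = 0.7487,  1 + e = 1.2513
(a) rₚ = a(1 − e) = 5.257 × 10^7 m × 0.7487 = 3.93592 × 10^7 m ≈ 39.36 Mm
(b) rₐ = a(1 + e) = 5.257 × 10^7 m × 1.2513 = 6.57808 × 10^7 m ≈ 65.78 Mm

Final answer:
(a) rₚ = 39.36 Mm
(b) rₐ = 65.78 Mm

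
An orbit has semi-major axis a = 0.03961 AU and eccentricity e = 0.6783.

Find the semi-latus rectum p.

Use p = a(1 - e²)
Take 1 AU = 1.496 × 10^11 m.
a = 0.03961 AU = 5.92566 × 10^9 m
e = 0.6783,  e² = 0.460091,  1 − e² = 0.539909
p = a(1 − e²) = 5.92566 × 10^9 m × 0.539909 = 3.19932 × 10^9 m ≈ 0.02139 AU

Final answer: p = 0.02139 AU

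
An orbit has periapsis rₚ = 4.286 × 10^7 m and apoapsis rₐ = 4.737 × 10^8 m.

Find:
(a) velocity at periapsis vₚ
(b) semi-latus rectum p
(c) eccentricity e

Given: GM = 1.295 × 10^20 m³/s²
rₚ = 4.286 × 10^7 m
rₐ = 4.737 × 10^8 m
GM = 1.295 × 10^20 m³/s²
a = (rₚ + rₐ)/2 = 2.5828 × 10^8 m
e = (rₐ − rₚ)/(rₐ + rₚ) = (4.3084 × 10^8) / (5.1656 × 10^8) = 0.834056
(a) vₚ² = GM (2/rₚ − 1/a) = 1.295 × 10^20 × (4.66636 × 10^-8 − 3.87177 × 10^-9) = 5.54154 × 10^12 m²/s²;  vₚ = 2.35405 × 10^6 m/s ≈ 2354 km/s
(b) 1 − e² = 0.30435;  p = a(1 − e²) = 2.5828 × 10^8 × 0.30435 = 7.86076 × 10^7 m ≈ 7.861 × 10^7 m
(c) e = 0.834056 ≈ 0.8341

Final answer:
(a) velocity at periapsis vₚ = 2354 km/s
(b) semi-latus rectum p = 7.861 × 10^7 m
(c) eccentricity e = 0.8341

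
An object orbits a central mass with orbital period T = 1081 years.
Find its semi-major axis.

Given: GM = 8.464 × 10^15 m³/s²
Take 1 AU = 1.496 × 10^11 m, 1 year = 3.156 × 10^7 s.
T = 1081 years = 3.41164 × 10^10 s
GM = 8.464 × 10^15 m³/s²
Kepler's third law: a³ = GM T² / (4π²)
T² = 1.16393 × 10^21 s²
a³ = (8.464 × 10^15) × (1.16393 × 10^21) / (4π²) = 2.49541 × 10^35 m³
a = (a³)^(1/3) = 6.29574 × 10^11 m ≈ 4.208 AU

Final answer: 4.208 AU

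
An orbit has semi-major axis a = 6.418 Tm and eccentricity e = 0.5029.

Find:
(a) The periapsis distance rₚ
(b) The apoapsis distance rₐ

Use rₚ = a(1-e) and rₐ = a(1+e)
a = 6.418 Tm = 6.418 × 10^12 m
e = 0.5029:  1 − e = 0.4971,  1 + e = 1.5029
(a) rₚ = a(1 − e) = 6.418 × 10^12 m × 0.4971 = 3.19039 × 10^12 m ≈ 3.19 Tm
(b) rₐ = a(1 + e) = 6.418 × 10^12 m × 1.5029 = 9.64561 × 10^12 m ≈ 9.646 Tm

Final answer:
(a) rₚ = 3.19 Tm
(b) rₐ = 9.646 Tm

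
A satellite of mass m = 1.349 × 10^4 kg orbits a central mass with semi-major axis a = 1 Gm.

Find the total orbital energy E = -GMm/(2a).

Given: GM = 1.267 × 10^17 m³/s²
a = 1 Gm = 1 × 10^9 m
GM = 1.267 × 10^17 m³/s²
2a = 2 × 10^9 m
GMm = 1.267 × 10^17 × 13490 = 1.70918 × 10^21 m³·kg/s²
E = −GMm/(2a) = -8.54591 × 10^11 J ≈ -854.6 GJ

Final answer: -854.6 GJ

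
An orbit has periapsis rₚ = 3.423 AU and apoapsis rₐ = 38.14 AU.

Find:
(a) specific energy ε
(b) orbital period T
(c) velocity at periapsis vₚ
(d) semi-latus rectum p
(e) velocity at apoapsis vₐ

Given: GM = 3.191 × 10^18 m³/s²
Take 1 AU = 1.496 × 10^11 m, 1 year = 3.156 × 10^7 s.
rₚ = 3.423 AU = 5.12081 × 10^11 m
rₐ = 38.14 AU = 5.70574 × 10^12 m
GM = 3.191 × 10^18 m³/s²
a = (rₚ + rₐ)/2 = 3.10891 × 10^12 m
e = (rₐ − rₚ)/(rₐ + rₚ) = (5.19366 × 10^12) / (6.21782 × 10^12) = 0.835286
(a) 2a = 6.21782 × 10^12 m;  ε = −GM/(2a) = -513202 J/kg ≈ -513.2 kJ/kg
(b) a³ = 3.00487 × 10^37 m³;  T = 2π √(a³/GM) = 2π × 3.06866 × 10^9 s = 1.9281 × 10^10 s ≈ 610.9 years
(c) vₚ² = GM (2/rₚ − 1/a) = 3.191 × 10^18 × (3.90563 × 10^-12 − 3.21656 × 10^-13) = 1.14365 × 10^7 m²/s²;  vₚ = 3381.79 m/s ≈ 0.7134 AU/year
(d) 1 − e² = 0.302297;  p = a(1 − e²) = 3.10891 × 10^12 × 0.302297 = 9.39815 × 10^11 m ≈ 6.282 AU
(e) vₐ² = GM (2/rₐ − 1/a) = 3.191 × 10^18 × (3.50524 × 10^-13 − 3.21656 × 10^-13) = 92118 m²/s²;  vₐ = 303.509 m/s ≈ 303.5 m/s

Final answer:
(a) specific energy ε = -513.2 kJ/kg
(b) orbital period T = 610.9 years
(c) velocity at periapsis vₚ = 0.7134 AU/year
(d) semi-latus rectum p = 6.282 AU
(e) velocity at apoapsis vₐ = 303.5 m/s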